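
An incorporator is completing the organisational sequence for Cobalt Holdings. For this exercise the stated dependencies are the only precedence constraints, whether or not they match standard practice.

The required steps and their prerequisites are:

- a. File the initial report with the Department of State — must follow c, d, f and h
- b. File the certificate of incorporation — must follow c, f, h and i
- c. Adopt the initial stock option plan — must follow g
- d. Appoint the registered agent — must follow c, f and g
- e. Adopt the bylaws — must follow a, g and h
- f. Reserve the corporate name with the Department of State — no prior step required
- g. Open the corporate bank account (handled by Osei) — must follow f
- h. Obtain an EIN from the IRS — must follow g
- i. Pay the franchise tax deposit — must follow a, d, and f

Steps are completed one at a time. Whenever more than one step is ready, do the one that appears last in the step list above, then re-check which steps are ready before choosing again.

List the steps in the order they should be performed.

f g h c d a i e b

f has no prerequisites → f first.
g needed f, now all done → g.
Ready: h and c. h is listed later → h.
c needed g, now all done → c.
Next only d has its prerequisites met → d.
a needed h, f, d and c, now all done → a.
Ready: i and e. i is listed later → i.
b now also ready, so the ready set is {e, b}; e is listed later → e.
b needed i, h, f and c, now all done → b.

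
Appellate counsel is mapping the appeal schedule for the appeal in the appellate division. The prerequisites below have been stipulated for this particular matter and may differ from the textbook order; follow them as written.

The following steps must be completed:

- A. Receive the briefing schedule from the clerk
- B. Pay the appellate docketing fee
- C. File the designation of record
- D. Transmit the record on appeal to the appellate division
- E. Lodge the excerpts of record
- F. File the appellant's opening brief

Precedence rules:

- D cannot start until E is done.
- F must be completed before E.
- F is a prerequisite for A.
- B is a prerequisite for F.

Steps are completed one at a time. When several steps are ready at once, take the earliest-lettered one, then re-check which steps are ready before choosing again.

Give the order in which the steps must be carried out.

B C F A E D

Nothing is required for B and C. B has the earlier label → B first.
F now also ready, so the ready set is {C, F}; C has the earlier label → C.
That leaves F as the only ready step → F.
Ready: A and E. A has the earlier label → A.
E needed F, now all done → E.
D needed E, now all done → D.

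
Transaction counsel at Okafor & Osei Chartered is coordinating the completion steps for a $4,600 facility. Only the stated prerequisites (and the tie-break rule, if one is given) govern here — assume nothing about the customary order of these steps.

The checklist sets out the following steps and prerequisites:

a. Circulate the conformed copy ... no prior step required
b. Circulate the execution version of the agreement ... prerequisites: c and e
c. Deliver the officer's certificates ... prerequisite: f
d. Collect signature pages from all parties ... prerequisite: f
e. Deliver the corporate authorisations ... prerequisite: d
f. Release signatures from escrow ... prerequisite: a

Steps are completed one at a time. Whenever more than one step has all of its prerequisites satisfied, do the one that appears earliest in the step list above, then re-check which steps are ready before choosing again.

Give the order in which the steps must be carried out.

a is the only step with nothing outstanding, so it goes first.
f needed a, now all done → f.
Now c and d have their prerequisites met. c is listed earlier, so c next.
d is the only step now ready → d.
That leaves e as the only ready step → e.
That leaves b as the only ready step → b.

a, f, c, d, e, b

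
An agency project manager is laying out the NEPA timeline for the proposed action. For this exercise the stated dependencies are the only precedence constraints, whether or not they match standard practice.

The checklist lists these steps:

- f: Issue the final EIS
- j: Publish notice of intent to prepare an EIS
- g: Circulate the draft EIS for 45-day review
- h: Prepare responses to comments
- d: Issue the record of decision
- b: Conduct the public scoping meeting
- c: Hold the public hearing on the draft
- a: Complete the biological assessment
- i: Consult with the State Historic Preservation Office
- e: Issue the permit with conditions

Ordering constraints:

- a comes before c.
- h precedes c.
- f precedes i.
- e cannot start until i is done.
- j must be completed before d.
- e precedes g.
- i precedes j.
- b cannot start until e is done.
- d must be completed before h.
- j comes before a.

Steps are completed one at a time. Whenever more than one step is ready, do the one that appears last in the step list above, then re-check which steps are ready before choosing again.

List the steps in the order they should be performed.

f i e b g j a d h c

f has no prerequisites → f first.
i is the only step now ready → i.
Now e and j have their prerequisites met. e is listed later, so e next.
Ready: b, g and j. b is listed later → b.
g and j are both available; g is listed later → g.
Next only j has its prerequisites met → j.
Now a and d have their prerequisites met. a is listed later, so a next.
d needed j, now all done → d.
h is the only step now ready → h.
Next only c has its prerequisites met → c.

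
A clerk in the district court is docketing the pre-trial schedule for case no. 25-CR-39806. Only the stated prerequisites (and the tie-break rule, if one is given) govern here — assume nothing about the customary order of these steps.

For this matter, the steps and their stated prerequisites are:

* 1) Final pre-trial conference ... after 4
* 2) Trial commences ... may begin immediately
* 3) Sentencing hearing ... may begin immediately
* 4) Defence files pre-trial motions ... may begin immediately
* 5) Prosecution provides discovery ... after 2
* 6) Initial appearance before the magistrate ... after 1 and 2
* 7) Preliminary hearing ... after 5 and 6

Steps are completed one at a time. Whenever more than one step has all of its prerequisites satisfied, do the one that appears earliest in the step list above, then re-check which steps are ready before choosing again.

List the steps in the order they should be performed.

2, 3, 4, 1, 5, 6, 7

Nothing is required for 2, 3 and 4. 2 is listed earlier → 2 first.
Now 3, 4 and 5 have their prerequisites met. 3 is listed earlier, so 3 next.
Ready: 4 and 5. 4 is listed earlier → 4.
Now 1 and 5 have their prerequisites met. 1 is listed earlier, so 1 next.
6 now also ready, so the ready set is {5, 6}; 5 is listed earlier → 5.
6 needed 1 and 2, now all done → 6.
7 needed 5 and 6, now all done → 7.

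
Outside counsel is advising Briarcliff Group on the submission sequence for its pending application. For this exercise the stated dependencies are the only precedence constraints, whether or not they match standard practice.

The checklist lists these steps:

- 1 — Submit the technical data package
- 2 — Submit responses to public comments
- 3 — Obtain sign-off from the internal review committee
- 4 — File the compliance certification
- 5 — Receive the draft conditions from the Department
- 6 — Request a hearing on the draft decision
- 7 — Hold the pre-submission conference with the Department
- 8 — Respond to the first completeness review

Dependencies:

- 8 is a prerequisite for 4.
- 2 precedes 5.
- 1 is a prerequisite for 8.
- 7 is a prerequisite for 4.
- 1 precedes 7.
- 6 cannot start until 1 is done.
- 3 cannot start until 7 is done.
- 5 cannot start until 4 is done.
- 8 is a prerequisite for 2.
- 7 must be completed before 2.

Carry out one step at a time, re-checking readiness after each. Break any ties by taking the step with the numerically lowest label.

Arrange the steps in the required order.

1, 6, 7, 3, 8, 2, 4, 5

1 is the only step with nothing outstanding, so it goes first.
Now 6, 7 and 8 have their prerequisites met. 6 has the earlier label, so 6 next.
7 and 8 are both available; 7 has the earlier label → 7.
3 now also ready, so the ready set is {3, 8}; 3 has the earlier label → 3.
8 is the only step now ready → 8.
Ready: 2 and 4. 2 has the earlier label → 2.
That leaves 4 as the only ready step → 4.
Next only 5 has its prerequisites met → 5.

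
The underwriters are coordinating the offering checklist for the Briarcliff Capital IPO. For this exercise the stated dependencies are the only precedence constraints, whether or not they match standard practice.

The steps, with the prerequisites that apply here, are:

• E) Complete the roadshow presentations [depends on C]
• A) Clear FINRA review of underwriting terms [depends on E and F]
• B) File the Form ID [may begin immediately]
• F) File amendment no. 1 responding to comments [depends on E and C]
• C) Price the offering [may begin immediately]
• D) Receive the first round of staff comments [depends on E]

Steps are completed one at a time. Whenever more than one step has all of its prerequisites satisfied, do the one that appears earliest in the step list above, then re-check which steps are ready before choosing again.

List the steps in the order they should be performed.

B C E F A D

B and C have no prerequisites; B is listed earlier, so B is first.
Next only C has its prerequisites met → C.
E needed C, now all done → E.
F and D are both available; F is listed earlier → F.
Now A and D have their prerequisites met. A is listed earlier, so A next.
That leaves D as the only ready step → D.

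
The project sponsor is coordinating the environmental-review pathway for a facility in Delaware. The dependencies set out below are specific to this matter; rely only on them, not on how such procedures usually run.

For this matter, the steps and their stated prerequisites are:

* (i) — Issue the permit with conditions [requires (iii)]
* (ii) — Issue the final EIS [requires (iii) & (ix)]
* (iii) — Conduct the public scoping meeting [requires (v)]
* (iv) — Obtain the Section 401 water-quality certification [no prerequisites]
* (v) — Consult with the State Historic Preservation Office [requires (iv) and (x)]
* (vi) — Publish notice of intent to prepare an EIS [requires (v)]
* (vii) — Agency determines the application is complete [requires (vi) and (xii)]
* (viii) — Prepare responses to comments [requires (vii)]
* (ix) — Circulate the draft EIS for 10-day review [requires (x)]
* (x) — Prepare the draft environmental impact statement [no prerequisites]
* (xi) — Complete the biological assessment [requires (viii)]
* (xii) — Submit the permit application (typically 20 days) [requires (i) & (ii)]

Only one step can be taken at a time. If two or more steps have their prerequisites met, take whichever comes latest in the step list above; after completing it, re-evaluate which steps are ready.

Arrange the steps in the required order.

Nothing is required for (x) and (iv). (x) is listed later → (x) first.
(ix) now also ready, so the ready set is {(ix), (iv)}; (ix) is listed later → (ix).
Next only (iv) has its prerequisites met → (iv).
Next only (v) has its prerequisites met → (v).
(vi) and (iii) are both available; (vi) is listed later → (vi).
That leaves (iii) as the only ready step → (iii).
(ii) and (i) are both available; (ii) is listed later → (ii).
Next only (i) has its prerequisites met → (i).
(xii) needed (ii) and (i), now all done → (xii).
That leaves (vii) as the only ready step → (vii).
(viii) is the only step now ready → (viii).
(xi) needed (viii), now all done → (xi).

(x), (ix), (iv), (v), (vi), (iii), (ii), (i), (xii), (vii), (viii), (xi)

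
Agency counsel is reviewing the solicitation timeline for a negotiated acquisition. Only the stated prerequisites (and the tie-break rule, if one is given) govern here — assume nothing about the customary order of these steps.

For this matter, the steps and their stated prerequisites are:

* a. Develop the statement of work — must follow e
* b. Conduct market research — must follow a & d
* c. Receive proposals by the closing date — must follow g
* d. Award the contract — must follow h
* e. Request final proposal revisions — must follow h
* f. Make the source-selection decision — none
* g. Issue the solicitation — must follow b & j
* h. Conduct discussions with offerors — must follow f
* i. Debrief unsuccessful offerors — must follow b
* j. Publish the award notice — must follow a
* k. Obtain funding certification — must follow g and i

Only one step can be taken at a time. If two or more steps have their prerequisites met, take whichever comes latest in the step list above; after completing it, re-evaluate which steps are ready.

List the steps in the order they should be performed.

f → h → e → d → a → j → b → i → g → k → c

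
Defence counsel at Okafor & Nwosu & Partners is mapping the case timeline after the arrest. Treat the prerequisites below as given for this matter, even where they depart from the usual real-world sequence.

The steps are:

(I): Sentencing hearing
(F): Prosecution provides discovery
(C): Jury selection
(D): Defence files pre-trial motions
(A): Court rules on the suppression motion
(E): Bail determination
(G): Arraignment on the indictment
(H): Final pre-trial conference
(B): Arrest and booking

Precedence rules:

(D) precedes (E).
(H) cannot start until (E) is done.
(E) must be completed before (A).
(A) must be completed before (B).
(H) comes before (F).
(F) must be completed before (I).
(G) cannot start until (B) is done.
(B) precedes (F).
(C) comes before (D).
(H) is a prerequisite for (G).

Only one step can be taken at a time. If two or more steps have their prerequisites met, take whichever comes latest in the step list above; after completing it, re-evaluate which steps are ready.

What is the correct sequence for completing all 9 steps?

(C), (D), (E), (H), (A), (B), (G), (F), (I)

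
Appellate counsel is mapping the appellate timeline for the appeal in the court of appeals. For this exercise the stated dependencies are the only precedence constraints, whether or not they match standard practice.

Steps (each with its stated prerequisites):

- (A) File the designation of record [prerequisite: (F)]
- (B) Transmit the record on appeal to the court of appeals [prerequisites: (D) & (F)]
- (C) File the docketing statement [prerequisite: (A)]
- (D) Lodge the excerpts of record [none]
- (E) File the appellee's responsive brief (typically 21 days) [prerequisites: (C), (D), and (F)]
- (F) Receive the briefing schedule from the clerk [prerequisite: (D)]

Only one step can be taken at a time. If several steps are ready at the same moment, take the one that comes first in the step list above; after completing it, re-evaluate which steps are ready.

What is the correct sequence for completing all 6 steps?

(D), (F), (A), (B), (C), (E)

(D) has no prerequisites → (D) first.
(F) needed (D), now all done → (F).
Now (A) and (B) have their prerequisites met. (A) is listed earlier, so (A) next.
Now (B) and (C) have their prerequisites met. (B) is listed earlier, so (B) next.
(C) is the only step now ready → (C).
Next only (E) has its prerequisites met → (E).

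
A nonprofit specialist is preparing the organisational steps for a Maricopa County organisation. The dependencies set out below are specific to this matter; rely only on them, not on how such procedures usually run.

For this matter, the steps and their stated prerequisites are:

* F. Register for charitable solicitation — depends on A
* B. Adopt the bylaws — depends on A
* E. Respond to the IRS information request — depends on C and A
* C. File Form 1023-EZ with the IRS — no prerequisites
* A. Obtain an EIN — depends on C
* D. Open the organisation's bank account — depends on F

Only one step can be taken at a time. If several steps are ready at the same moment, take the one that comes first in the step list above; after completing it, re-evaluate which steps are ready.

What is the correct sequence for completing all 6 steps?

Only C has no prerequisites, so it is first.
That leaves A as the only ready step → A.
F, B and E are all available; F is listed earlier → F.
D now also ready, so the ready set is {B, E, D}; B is listed earlier → B.
E and D are both available; E is listed earlier → E.
D needed F, now all done → D.

C, A, F, B, E, D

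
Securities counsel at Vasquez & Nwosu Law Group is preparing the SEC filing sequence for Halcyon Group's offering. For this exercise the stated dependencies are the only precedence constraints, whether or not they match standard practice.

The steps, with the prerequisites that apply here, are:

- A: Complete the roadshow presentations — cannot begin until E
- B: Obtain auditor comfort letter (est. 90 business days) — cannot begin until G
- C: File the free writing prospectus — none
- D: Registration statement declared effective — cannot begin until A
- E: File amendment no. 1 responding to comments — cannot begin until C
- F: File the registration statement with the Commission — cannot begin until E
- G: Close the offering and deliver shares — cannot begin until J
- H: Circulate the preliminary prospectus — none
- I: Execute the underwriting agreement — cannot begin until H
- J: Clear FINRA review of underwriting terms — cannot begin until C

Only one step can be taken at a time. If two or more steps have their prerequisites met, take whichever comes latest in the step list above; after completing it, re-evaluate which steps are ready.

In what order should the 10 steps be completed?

H and C have no prerequisites; H is listed later, so H is first.
I now also ready, so the ready set is {I, C}; I is listed later → I.
C is the only step now ready → C.
Ready: J and E. J is listed later → J.
Ready: G and E. G is listed later → G.
B now also ready, so the ready set is {E, B}; E is listed later → E.
Ready: F, B and A. F is listed later → F.
Now B and A have their prerequisites met. B is listed later, so B next.
A is the only step now ready → A.
D needed A, now all done → D.

H I C J G E F B A D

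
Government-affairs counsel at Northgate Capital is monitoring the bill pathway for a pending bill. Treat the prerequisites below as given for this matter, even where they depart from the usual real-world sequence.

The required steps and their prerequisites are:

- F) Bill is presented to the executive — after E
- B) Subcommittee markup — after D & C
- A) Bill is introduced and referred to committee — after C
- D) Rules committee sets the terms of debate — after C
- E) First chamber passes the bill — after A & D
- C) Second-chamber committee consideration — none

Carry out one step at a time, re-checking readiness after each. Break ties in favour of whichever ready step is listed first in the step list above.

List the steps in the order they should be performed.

C has no prerequisites → C first.
A and D are both available; A is listed earlier → A.
That leaves D as the only ready step → D.
B and E are both available; B is listed earlier → B.
E is the only step now ready → E.
F needed E, now all done → F.

C A D B E F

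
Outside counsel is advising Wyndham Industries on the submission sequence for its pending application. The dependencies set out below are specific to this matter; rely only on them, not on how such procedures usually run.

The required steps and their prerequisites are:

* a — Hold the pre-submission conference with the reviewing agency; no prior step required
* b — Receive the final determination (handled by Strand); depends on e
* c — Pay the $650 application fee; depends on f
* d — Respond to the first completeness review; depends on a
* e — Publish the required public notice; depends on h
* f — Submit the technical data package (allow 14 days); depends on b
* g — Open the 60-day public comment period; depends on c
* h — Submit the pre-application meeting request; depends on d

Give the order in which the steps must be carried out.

a d h e b f c g

Only a has no prerequisites, so it is first.
Next only d has its prerequisites met → d.
That leaves h as the only ready step → h.
Next only e has its prerequisites met → e.
b needed e, now all done → b.
f needed b, now all done → f.
c needed f, now all done → c.
That leaves g as the only ready step → g.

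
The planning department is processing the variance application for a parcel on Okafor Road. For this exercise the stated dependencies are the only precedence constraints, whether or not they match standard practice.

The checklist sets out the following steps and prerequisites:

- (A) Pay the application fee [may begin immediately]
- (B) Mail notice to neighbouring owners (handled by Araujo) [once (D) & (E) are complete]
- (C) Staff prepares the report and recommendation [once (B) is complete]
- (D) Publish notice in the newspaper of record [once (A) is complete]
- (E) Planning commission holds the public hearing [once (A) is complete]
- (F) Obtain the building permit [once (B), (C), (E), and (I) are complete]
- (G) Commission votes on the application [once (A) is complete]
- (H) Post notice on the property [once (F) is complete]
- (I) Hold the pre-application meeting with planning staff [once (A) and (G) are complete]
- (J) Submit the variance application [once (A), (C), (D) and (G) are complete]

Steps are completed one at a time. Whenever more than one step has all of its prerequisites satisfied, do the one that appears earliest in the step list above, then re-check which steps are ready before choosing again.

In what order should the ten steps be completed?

(A) → (D) → (E) → (B) → (C) → (G) → (I) → (F) → (H) → (J)

(A) has no prerequisites → (A) first.
(D), (E) and (G) are all available; (D) is listed earlier → (D).
Ready: (E) and (G). (E) is listed earlier → (E).
(B) now also ready, so the ready set is {(B), (G)}; (B) is listed earlier → (B).
Now (C) and (G) have their prerequisites met. (C) is listed earlier, so (C) next.
(G) needed (A), now all done → (G).
Now (I) and (J) have their prerequisites met. (I) is listed earlier, so (I) next.
(F) and (J) are both available; (F) is listed earlier → (F).
Ready: (H) and (J). (H) is listed earlier → (H).
(J) is the only step now ready → (J).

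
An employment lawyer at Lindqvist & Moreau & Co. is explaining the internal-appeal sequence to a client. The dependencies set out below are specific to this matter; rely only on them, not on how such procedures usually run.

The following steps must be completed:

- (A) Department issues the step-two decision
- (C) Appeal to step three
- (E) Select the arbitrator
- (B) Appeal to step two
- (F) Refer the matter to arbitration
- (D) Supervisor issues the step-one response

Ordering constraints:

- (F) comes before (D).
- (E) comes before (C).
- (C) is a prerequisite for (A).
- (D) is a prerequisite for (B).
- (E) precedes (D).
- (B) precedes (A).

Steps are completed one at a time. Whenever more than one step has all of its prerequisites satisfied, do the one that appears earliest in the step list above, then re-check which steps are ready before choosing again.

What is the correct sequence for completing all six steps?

(E), (C), (F), (D), (B), (A)

(E) and (F) have no prerequisites; (E) is listed earlier, so (E) is first.
Ready: (C) and (F). (C) is listed earlier → (C).
(F) is the only step now ready → (F).
(D) needed (E) and (F), now all done → (D).
(B) is the only step now ready → (B).
(A) needed (C) and (B), now all done → (A).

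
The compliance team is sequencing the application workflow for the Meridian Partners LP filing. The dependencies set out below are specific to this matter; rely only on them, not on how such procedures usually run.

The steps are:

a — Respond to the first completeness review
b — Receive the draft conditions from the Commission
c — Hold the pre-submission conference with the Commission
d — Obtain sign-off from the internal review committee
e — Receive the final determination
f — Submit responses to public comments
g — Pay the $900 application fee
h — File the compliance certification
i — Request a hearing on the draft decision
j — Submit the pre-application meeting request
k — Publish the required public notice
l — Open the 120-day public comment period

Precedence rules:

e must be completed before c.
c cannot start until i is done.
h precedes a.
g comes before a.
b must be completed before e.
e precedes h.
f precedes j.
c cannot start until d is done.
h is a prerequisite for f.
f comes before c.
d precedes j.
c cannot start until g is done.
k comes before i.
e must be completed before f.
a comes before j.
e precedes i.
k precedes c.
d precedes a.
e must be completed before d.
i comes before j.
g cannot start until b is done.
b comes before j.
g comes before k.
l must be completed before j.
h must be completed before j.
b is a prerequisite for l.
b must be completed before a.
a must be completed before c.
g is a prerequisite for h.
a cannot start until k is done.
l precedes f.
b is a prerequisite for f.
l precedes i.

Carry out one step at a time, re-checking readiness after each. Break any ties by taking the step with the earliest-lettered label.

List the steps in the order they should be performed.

b, e, d, g, h, k, a, l, f, i, c, j

Only b has no prerequisites, so it is first.
Ready: e, g and l. e has the earlier label → e.
Now d, g and l have their prerequisites met. d has the earlier label, so d next.
Ready: g and l. g has the earlier label → g.
Ready: h, k and l. h has the earlier label → h.
k and l are both available; k has the earlier label → k.
Now a and l have their prerequisites met. a has the earlier label, so a next.
l is the only step now ready → l.
Ready: f and i. f has the earlier label → f.
That leaves i as the only ready step → i.
c and j are both available; c has the earlier label → c.
j needed a, b, d, f, h, i and l, now all done → j.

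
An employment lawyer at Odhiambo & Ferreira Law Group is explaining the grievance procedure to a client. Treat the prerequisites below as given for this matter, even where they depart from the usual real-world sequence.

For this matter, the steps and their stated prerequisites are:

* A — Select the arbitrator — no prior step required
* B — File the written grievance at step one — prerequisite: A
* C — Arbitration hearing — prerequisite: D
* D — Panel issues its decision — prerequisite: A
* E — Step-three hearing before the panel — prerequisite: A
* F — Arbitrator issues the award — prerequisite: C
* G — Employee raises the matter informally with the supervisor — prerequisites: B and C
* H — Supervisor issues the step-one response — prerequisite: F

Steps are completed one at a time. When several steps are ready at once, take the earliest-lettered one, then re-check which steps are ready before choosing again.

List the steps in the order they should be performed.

A has no prerequisites → A first.
Ready: B, D and E. B has the earlier label → B.
Ready: D and E. D has the earlier label → D.
Now C and E have their prerequisites met. C has the earlier label, so C next.
E, F and G are all available; E has the earlier label → E.
Now F and G have their prerequisites met. F has the earlier label, so F next.
Ready: G and H. G has the earlier label → G.
That leaves H as the only ready step → H.

A B D C E F G H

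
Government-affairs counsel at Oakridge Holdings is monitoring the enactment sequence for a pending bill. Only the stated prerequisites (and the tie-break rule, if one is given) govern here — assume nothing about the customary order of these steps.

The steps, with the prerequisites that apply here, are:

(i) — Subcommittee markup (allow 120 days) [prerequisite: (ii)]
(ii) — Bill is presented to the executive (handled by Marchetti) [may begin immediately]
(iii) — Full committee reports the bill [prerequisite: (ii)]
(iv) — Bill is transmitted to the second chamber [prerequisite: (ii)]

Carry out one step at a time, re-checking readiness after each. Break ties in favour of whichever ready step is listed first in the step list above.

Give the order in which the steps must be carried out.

(ii) has no prerequisites → (ii) first.
Now (i), (iii) and (iv) have their prerequisites met. (i) is listed earlier, so (i) next.
(iii) and (iv) are both available; (iii) is listed earlier → (iii).
(iv) needed (ii), now all done → (iv).

(ii) (i) (iii) (iv)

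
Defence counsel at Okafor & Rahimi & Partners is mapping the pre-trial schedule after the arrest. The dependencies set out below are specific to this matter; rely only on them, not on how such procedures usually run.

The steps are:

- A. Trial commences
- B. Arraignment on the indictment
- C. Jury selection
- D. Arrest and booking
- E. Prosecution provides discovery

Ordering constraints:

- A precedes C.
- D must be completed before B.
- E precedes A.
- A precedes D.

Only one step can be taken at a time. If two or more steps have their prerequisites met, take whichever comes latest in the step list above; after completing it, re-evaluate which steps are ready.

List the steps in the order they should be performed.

E has no prerequisites → E first.
A needed E, now all done → A.
Now D and C have their prerequisites met. D is listed later, so D next.
C and B are both available; C is listed later → C.
B needed D, now all done → B.

E, A, D, C, B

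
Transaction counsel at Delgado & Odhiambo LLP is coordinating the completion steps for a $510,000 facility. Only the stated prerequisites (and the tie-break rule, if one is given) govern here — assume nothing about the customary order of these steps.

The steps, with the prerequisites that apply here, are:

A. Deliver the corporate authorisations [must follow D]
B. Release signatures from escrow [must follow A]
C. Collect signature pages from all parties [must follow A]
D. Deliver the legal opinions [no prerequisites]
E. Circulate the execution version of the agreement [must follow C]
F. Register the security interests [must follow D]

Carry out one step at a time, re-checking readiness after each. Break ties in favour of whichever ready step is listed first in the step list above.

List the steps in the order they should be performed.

D has no prerequisites → D first.
A and F are both available; A is listed earlier → A.
B, C and F are all available; B is listed earlier → B.
Ready: C and F. C is listed earlier → C.
E and F are both available; E is listed earlier → E.
F needed D, now all done → F.

D A B C E F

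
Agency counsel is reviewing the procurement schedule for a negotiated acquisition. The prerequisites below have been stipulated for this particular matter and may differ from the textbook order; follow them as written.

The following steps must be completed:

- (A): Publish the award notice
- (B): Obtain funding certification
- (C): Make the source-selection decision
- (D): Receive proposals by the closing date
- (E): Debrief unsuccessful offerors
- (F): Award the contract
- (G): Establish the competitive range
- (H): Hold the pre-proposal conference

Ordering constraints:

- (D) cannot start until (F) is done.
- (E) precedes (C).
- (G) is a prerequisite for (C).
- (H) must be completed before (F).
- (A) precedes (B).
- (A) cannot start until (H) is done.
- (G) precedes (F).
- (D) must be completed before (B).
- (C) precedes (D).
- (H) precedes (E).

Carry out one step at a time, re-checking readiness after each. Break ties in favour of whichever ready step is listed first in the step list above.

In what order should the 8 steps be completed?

Nothing is required for (G) and (H). (G) is listed earlier → (G) first.
Next only (H) has its prerequisites met → (H).
(A), (E) and (F) are all available; (A) is listed earlier → (A).
Now (E) and (F) have their prerequisites met. (E) is listed earlier, so (E) next.
(C) and (F) are both available; (C) is listed earlier → (C).
Next only (F) has its prerequisites met → (F).
That leaves (D) as the only ready step → (D).
That leaves (B) as the only ready step → (B).

(G), (H), (A), (E), (C), (F), (D), (B)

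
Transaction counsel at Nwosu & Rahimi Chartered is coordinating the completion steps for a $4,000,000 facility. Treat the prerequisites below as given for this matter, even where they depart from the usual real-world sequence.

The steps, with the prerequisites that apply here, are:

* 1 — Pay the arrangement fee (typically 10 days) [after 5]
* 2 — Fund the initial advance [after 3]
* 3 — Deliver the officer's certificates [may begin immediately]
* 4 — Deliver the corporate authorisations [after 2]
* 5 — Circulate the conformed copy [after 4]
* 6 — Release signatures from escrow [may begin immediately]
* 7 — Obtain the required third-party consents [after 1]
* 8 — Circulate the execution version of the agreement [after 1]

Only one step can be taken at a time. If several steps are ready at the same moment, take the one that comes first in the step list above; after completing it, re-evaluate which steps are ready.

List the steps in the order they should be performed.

3 and 6 have no prerequisites; 3 is listed earlier, so 3 is first.
2 now also ready, so the ready set is {2, 6}; 2 is listed earlier → 2.
4 now also ready, so the ready set is {4, 6}; 4 is listed earlier → 4.
Now 5 and 6 have their prerequisites met. 5 is listed earlier, so 5 next.
Ready: 1 and 6. 1 is listed earlier → 1.
Ready: 6, 7 and 8. 6 is listed earlier → 6.
Ready: 7 and 8. 7 is listed earlier → 7.
Next only 8 has its prerequisites met → 8.

3 → 2 → 4 → 5 → 1 → 6 → 7 → 8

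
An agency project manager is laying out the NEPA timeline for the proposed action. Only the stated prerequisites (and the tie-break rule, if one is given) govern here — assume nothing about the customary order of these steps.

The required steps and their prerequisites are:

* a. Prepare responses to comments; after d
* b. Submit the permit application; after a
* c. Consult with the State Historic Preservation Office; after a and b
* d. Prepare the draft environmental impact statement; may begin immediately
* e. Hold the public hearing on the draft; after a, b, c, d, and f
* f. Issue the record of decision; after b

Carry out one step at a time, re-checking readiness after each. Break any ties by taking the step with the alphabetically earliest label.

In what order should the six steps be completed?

d is the only step with nothing outstanding, so it goes first.
That leaves a as the only ready step → a.
Next only b has its prerequisites met → b.
Ready: c and f. c has the earlier label → c.
Next only f has its prerequisites met → f.
e is the only step now ready → e.

d, a, b, c, f, e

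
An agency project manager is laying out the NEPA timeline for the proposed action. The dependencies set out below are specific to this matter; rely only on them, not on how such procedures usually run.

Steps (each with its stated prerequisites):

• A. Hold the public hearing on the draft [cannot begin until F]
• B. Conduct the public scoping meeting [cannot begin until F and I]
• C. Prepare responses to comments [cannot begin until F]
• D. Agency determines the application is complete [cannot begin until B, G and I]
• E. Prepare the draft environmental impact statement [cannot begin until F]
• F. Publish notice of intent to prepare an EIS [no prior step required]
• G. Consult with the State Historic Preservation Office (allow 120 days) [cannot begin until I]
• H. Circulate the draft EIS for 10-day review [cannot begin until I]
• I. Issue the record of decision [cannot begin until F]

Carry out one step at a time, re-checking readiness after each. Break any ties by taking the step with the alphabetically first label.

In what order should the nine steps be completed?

F, A, C, E, I, B, G, D, H

Only F has no prerequisites, so it is first.
Now A, C, E and I have their prerequisites met. A has the earlier label, so A next.
Now C, E and I have their prerequisites met. C has the earlier label, so C next.
E and I are both available; E has the earlier label → E.
Next only I has its prerequisites met → I.
B, G and H are all available; B has the earlier label → B.
Now G and H have their prerequisites met. G has the earlier label, so G next.
D now also ready, so the ready set is {D, H}; D has the earlier label → D.
H is the only step now ready → H.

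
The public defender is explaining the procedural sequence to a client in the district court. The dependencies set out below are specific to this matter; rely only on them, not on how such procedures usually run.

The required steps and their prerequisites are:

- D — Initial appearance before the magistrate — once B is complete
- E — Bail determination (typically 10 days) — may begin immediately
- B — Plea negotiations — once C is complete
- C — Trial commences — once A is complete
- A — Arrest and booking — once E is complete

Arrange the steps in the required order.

E, A, C, B, D

E is the only step with nothing outstanding, so it goes first.
Next only A has its prerequisites met → A.
That leaves C as the only ready step → C.
Next only B has its prerequisites met → B.
D is the only step now ready → D.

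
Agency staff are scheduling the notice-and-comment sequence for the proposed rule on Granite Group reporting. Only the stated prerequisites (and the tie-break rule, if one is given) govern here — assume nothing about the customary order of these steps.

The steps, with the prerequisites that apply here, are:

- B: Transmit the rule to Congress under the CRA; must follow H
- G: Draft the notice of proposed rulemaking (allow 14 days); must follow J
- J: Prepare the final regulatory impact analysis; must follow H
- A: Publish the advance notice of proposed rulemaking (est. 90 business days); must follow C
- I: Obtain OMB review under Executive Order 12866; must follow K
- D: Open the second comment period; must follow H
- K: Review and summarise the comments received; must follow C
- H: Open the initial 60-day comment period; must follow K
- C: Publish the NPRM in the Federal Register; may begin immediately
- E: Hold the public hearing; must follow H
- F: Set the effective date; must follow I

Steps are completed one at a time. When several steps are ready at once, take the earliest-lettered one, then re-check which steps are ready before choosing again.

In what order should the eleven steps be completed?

C has no prerequisites → C first.
A and K are both available; A has the earlier label → A.
K needed C, now all done → K.
Now H and I have their prerequisites met. H has the earlier label, so H next.
B, D, E and J now also ready, so the ready set is {B, D, E, I, J}; B has the earlier label → B.
Now D, E, I and J have their prerequisites met. D has the earlier label, so D next.
Ready: E, I and J. E has the earlier label → E.
Now I and J have their prerequisites met. I has the earlier label, so I next.
F and J are both available; F has the earlier label → F.
J needed H, now all done → J.
G is the only step now ready → G.

C, A, K, H, B, D, E, I, F, J, G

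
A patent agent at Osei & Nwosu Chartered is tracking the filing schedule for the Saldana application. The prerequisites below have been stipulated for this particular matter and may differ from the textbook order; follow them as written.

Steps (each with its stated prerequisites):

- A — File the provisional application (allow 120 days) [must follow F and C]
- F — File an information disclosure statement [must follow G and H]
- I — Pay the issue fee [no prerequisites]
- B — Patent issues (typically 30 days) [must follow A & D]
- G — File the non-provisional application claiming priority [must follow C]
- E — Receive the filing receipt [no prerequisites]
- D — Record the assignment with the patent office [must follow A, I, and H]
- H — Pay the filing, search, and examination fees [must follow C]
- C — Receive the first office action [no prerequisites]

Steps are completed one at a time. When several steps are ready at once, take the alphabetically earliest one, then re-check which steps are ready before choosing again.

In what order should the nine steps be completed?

C E G H F A I D B

C, E and I have no prerequisites; C has the earlier label, so C is first.
E, G, H and I are all available; E has the earlier label → E.
G, H and I are all available; G has the earlier label → G.
Ready: H and I. H has the earlier label → H.
F and I are both available; F has the earlier label → F.
A now also ready, so the ready set is {A, I}; A has the earlier label → A.
Next only I has its prerequisites met → I.
D is the only step now ready → D.
B needed A and D, now all done → B.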